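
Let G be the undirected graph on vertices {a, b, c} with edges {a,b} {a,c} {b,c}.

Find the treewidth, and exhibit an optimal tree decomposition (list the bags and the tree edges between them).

A single bag containing all 3 vertices is trivially a valid decomposition of width 2. For the lower bound, the 3 vertices {a, b, c} are pairwise adjacent, and any tree decomposition puts a clique entirely inside one bag — forcing width ≥ 2. Combining the bounds, tw(G) = 2.

Treewidth 2.
Bags: B1 = {a, b, c}
Tree: (single bag)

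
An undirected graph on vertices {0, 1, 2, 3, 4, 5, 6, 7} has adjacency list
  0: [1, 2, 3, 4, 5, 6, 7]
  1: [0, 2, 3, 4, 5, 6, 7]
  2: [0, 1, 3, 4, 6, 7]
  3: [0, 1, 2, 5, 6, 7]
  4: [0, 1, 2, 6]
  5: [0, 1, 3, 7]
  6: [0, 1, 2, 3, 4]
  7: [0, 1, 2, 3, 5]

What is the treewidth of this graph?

A width-4 tree decomposition is:
Bags: B1 = {0, 1, 2, 3, 6}  B2 = {0, 1, 2, 3, 7}  B3 = {0, 1, 3, 5, 7}  B4 = {0, 1, 2, 4, 6}
Tree: B1–B2, B2–B3, B1–B4
Each bag holds 5 vertices, so the decomposition has width 4, which upper-bounds the treewidth. On the other hand G contains the 5-clique {0, 1, 2, 3, 6}. A clique must lie in a single bag of any decomposition, so no decomposition can have width below 4. Hence tw(G) = 4 exactly.

4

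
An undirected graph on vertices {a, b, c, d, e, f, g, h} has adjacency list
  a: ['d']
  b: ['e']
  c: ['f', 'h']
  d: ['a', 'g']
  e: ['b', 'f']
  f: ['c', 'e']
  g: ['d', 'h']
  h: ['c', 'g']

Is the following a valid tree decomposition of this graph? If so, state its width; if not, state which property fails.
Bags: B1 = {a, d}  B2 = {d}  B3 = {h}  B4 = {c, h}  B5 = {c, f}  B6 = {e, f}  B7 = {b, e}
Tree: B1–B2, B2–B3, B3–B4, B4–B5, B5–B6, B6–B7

A tree decomposition must satisfy three properties: every vertex lies in some bag; for every edge, both endpoints lie together in some bag; and for every vertex, the bags containing it form a connected subtree. Here vertex g appears in no bag, so the decomposition is invalid.

No — vertex g appears in no bag.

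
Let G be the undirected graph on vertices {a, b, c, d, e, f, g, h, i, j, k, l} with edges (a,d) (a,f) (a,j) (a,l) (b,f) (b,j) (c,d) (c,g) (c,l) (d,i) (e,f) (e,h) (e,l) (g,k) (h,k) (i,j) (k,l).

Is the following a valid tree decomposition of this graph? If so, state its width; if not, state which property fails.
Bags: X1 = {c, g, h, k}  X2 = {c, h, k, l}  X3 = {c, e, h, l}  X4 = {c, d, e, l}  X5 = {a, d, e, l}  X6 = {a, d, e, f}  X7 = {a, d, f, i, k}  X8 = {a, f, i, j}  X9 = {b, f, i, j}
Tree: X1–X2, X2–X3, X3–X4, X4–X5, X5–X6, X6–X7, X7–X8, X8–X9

A tree decomposition must satisfy three properties: every vertex lies in some bag; for every edge, both endpoints lie together in some bag; and for every vertex, the bags containing it form a connected subtree. Here bags containing vertex k are not connected in the tree, so the decomposition is invalid.

No — bags containing vertex k are not connected in the tree.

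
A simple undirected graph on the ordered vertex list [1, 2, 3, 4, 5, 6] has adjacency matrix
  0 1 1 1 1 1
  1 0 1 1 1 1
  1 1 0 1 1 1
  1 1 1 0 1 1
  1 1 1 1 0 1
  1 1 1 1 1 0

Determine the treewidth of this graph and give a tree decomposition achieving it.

A single bag containing all 6 vertices is trivially a valid decomposition of width 5. For the lower bound, the 6 vertices {1, 2, 3, 4, 5, 6} are pairwise adjacent, and any tree decomposition puts a clique entirely inside one bag — forcing width ≥ 5. Hence tw(G) = 5 exactly.

Treewidth 5.
One such decomposition:
Bags: B1 = {1, 2, 3, 4, 5, 6}
Tree: (single bag)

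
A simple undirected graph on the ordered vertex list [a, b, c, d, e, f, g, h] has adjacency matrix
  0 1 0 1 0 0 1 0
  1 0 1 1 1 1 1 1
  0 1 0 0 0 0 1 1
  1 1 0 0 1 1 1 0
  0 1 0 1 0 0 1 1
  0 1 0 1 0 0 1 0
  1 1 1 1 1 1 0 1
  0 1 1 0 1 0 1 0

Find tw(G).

A width-3 tree decomposition is:
Bags: B1 = {b, e, g, h}  B2 = {b, c, g, h}  B3 = {b, d, e, g}  B4 = {a, b, d, g}  B5 = {b, d, f, g}
Tree: B1–B2, B1–B3, B3–B4, B4–B5
Each bag holds 4 vertices, so the decomposition has width 3, which upper-bounds the treewidth. Conversely, {b, d, e, g} is a clique of size 4, and the vertices of any clique must share a bag in every tree decomposition; so some bag has ≥ 4 vertices and tw(G) ≥ 3. Therefore the treewidth is 3.

3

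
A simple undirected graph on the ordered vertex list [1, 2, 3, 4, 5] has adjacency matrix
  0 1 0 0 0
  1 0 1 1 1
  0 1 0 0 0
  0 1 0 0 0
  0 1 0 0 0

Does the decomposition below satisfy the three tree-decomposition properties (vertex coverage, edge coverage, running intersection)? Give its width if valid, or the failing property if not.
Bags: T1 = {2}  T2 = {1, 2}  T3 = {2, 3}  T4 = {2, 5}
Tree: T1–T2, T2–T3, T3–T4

No — vertex 4 appears in no bag.

A tree decomposition must satisfy three properties: every vertex lies in some bag; for every edge, both endpoints lie together in some bag; and for every vertex, the bags containing it form a connected subtree. Here vertex 4 appears in no bag, so the decomposition is invalid.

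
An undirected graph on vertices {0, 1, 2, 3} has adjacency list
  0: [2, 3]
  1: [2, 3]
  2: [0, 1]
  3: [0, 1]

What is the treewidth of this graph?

A width-2 tree decomposition is:
Bags: B1 = {1, 2, 3}  B2 = {0, 2, 3}
Tree: B1–B2
The largest bag has 3 vertices, giving width 2; this decomposition certifies tw(G) ≤ 2. For the lower bound, G contains the cycle 2–1–3–0–2, so G is not a forest; only forests have treewidth ≤ 1, hence tw(G) ≥ 2. Hence tw(G) = 2 exactly.

2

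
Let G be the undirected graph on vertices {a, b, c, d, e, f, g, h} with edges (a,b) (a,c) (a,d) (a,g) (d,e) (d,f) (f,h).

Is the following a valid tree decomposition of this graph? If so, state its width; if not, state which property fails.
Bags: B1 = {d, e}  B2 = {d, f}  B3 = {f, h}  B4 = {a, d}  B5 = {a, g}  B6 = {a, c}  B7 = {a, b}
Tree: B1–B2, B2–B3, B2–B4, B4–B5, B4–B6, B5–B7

Vertex coverage: the bags together contain {a, b, c, d, e, f, g, h}, the full vertex set. Edge coverage: each edge of G has both endpoints in at least one bag. Running intersection: for every vertex, the bags containing it form a connected subtree. All three properties hold, so this is a valid tree decomposition of width max|bag| − 1 = 1, and hence tw(G) ≤ 1.

Yes; width 1.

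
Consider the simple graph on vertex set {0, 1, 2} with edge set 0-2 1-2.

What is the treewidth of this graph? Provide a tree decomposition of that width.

Every bag has size at most 2, so the width is 2 − 1 = 1 and tw(G) ≤ 1. Since G has at least one edge (e.g. 2–0), it is not an edgeless graph, so tw(G) ≥ 1. Hence tw(G) = 1 exactly.

Treewidth 1.
Bags: B1 = {0, 2}  B2 = {1, 2}
Tree: B1–B2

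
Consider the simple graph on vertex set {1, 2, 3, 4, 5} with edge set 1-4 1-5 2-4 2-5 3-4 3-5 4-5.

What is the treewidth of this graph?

2

A width-2 tree decomposition is:
Bags: B1 = {3, 4, 5}  B2 = {2, 4, 5}  B3 = {1, 4, 5}
Tree: B1–B2, B2–B3
Every bag has size at most 3, so the width is 3 − 1 = 2 and tw(G) ≤ 2. For the lower bound, the 3 vertices {1, 4, 5} are pairwise adjacent, and any tree decomposition puts a clique entirely inside one bag — forcing width ≥ 2. Combining the bounds, tw(G) = 2.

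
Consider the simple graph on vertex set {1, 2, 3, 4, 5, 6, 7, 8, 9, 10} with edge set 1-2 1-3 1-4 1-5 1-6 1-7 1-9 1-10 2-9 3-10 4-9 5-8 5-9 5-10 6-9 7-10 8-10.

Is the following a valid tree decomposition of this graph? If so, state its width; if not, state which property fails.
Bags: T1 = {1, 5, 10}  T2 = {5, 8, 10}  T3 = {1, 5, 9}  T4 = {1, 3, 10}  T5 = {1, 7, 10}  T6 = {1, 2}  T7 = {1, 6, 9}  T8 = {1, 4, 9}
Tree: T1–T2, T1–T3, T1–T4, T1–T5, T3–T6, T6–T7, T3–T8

No — edge (9,2) lies in no bag.

A tree decomposition must satisfy three properties: every vertex lies in some bag; for every edge, both endpoints lie together in some bag; and for every vertex, the bags containing it form a connected subtree. Here edge (9,2) lies in no bag, so the decomposition is invalid.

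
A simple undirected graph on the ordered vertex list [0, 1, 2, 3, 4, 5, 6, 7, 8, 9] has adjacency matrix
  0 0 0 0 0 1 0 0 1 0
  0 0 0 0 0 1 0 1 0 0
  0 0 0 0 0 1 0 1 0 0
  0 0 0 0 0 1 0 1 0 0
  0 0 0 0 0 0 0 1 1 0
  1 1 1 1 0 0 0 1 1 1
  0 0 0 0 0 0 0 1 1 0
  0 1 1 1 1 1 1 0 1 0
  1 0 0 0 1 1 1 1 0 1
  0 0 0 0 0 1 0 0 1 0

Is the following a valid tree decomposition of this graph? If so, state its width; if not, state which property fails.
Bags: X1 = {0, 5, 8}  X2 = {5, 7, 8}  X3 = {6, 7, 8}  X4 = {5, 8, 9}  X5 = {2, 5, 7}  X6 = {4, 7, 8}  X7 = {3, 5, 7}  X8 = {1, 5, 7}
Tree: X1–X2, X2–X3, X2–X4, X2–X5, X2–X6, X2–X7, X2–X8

Yes; width 2.

Vertex coverage: the bags together contain {0, 1, 2, 3, 4, 5, 6, 7, 8, 9}, the full vertex set. Edge coverage: each edge of G has both endpoints in at least one bag. Running intersection: for every vertex, the bags containing it form a connected subtree. All three properties hold, so this is a valid tree decomposition of width max|bag| − 1 = 2, and hence tw(G) ≤ 2.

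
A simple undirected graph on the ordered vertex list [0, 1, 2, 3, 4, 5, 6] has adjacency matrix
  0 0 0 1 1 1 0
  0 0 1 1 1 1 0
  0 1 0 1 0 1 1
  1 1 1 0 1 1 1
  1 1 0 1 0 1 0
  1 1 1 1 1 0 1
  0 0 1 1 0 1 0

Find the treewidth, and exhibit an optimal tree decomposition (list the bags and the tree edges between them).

Treewidth 3.
One optimal decomposition is:
Bags: B1 = {1, 3, 4, 5}  B2 = {1, 2, 3, 5}  B3 = {0, 3, 4, 5}  B4 = {2, 3, 5, 6}
Tree: B1–B2, B1–B3, B2–B4

Each bag holds 4 vertices, so the decomposition has width 3, which upper-bounds the treewidth. For the lower bound, the 4 vertices {0, 3, 4, 5} are pairwise adjacent, and any tree decomposition puts a clique entirely inside one bag — forcing width ≥ 3. Combining the bounds, tw(G) = 3.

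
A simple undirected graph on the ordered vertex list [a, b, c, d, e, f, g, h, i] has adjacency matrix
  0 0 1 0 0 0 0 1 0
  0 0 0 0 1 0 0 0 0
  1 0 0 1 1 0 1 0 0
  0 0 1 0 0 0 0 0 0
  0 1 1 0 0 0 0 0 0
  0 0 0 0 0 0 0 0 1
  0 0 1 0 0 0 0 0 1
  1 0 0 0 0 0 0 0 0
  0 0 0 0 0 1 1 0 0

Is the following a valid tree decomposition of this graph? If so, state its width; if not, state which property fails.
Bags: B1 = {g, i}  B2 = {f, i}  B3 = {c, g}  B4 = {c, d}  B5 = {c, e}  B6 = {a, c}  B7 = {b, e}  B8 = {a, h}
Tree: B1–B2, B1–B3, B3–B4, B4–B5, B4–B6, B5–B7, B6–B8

Yes; width 1.

Vertex coverage: the bags together contain {a, b, c, d, e, f, g, h, i}, the full vertex set. Edge coverage: each edge of G has both endpoints in at least one bag. Running intersection: for every vertex, the bags containing it form a connected subtree. All three properties hold, so this is a valid tree decomposition of width max|bag| − 1 = 1, and hence tw(G) ≤ 1.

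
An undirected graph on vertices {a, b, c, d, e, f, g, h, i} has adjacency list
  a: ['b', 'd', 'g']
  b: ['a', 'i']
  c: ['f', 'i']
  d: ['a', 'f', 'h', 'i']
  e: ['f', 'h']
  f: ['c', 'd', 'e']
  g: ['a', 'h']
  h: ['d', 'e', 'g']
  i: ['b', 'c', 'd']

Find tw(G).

A width-3 tree decomposition is:
Bags: B1 = {c, e, f, h}  B2 = {c, d, f, h}  B3 = {c, d, h, i}  B4 = {d, g, h, i}  B5 = {a, d, g, i}  B6 = {a, b, g, i}
Tree: B1–B2, B2–B3, B3–B4, B4–B5, B5–B6
The largest bag has 4 vertices, giving width 3; this decomposition certifies tw(G) ≤ 3. For the lower bound: the 4 vertex sets {c,e,f}, {h}, {d}, {a,b,g,i} are disjoint, each induces a connected subgraph, and every pair is joined by at least one edge of G. Contracting each set to a single vertex therefore yields K_{4} as a minor, and since treewidth is minor-monotone, tw(G) ≥ tw(K_{4}) = 3. Therefore the treewidth is 3.

3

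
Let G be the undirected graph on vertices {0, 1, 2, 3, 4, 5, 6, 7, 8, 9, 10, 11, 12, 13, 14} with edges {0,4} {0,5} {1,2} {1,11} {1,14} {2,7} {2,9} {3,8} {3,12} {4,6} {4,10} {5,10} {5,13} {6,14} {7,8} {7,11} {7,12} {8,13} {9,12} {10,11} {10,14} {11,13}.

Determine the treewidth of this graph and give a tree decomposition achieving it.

Every bag has size at most 4, so the width is 4 − 1 = 3 and tw(G) ≤ 3. For the lower bound: the 4 vertex sets {0,4,6}, {14}, {10}, {1,5,11,13} are disjoint, each induces a connected subgraph, and every pair is joined by at least one edge of G. Contracting each set to a single vertex therefore yields K_{4} as a minor, and since treewidth is minor-monotone, tw(G) ≥ tw(K_{4}) = 3. Hence tw(G) = 3 exactly.

Treewidth 3.
One optimal decomposition is:
Bags: B1 = {0, 4, 6, 14}  B2 = {0, 4, 10, 14}  B3 = {0, 5, 10, 14}  B4 = {1, 5, 10, 14}  B5 = {1, 5, 10, 11}  B6 = {1, 5, 11, 13}  B7 = {1, 2, 11, 13}  B8 = {2, 7, 11, 13}  B9 = {2, 7, 8, 13}  B10 = {2, 7, 8, 9}  B11 = {7, 8, 9, 12}  B12 = {3, 8, 9, 12}
Tree: B1–B2, B2–B3, B3–B4, B4–B5, B5–B6, B6–B7, B7–B8, B8–B9, B9–B10, B10–B11, B11–B12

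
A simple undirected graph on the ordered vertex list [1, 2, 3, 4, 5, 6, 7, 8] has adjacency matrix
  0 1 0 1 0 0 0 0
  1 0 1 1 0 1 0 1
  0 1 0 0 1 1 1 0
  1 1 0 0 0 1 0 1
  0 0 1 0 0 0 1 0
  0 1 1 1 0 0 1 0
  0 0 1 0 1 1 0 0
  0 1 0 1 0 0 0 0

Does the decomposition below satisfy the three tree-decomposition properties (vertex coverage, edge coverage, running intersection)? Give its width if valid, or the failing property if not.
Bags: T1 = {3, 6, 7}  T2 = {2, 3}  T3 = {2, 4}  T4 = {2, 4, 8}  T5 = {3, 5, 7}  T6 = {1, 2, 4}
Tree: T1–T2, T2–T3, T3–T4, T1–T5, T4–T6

No — edge (6,2) lies in no bag.

A tree decomposition must satisfy three properties: every vertex lies in some bag; for every edge, both endpoints lie together in some bag; and for every vertex, the bags containing it form a connected subtree. Here edge (6,2) lies in no bag, so the decomposition is invalid.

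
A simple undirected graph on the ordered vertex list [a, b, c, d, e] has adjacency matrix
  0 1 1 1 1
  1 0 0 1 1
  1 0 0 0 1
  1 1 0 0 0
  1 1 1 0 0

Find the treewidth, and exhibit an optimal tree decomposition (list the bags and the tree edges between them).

Treewidth 2.
One optimal decomposition is:
Bags: B1 = {a, b, e}  B2 = {a, c, e}  B3 = {a, b, d}
Tree: B1–B2, B1–B3

Every bag has size at most 3, so the width is 3 − 1 = 2 and tw(G) ≤ 2. Conversely, {a, b, d} is a clique of size 3, and the vertices of any clique must share a bag in every tree decomposition; so some bag has ≥ 3 vertices and tw(G) ≥ 2. Hence tw(G) = 2 exactly.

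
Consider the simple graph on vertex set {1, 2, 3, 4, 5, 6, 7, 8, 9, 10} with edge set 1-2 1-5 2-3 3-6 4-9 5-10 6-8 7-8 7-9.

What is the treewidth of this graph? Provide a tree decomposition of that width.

Treewidth 1.
One such decomposition:
Bags: B1 = {5, 10}  B2 = {1, 5}  B3 = {1, 2}  B4 = {2, 3}  B5 = {3, 6}  B6 = {6, 8}  B7 = {7, 8}  B8 = {7, 9}  B9 = {4, 9}
Tree: B1–B2, B2–B3, B3–B4, B4–B5, B5–B6, B6–B7, B7–B8, B8–B9

Every bag has size at most 2, so the width is 2 − 1 = 1 and tw(G) ≤ 1. G has an edge, so its treewidth is at least 1. Therefore the treewidth is 1.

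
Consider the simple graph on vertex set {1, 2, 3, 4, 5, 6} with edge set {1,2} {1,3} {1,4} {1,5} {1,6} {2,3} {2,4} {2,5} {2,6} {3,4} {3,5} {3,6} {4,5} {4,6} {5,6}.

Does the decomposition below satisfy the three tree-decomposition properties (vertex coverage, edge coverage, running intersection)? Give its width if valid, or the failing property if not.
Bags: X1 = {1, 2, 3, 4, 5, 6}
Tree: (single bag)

Yes; width 5.

Checking the three conditions: (i) the bags cover all of {1, 2, 3, 4, 5, 6}; (ii) for each edge, some bag contains both endpoints; (iii) the bags containing any fixed vertex form a subtree. All hold, so the decomposition is valid with width 6 − 1 = 5.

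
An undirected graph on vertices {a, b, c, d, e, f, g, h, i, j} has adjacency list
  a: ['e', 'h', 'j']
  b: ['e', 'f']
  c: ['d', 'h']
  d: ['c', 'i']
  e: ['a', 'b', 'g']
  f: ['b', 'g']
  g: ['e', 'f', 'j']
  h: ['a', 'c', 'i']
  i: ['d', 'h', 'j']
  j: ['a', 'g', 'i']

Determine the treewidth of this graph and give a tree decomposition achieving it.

Each bag holds 3 vertices, so the decomposition has width 2, which upper-bounds the treewidth. For the lower bound, G contains the cycle b–f–g–e–b, so G is not a forest; only forests have treewidth ≤ 1, hence tw(G) ≥ 2. Combining the bounds, tw(G) = 2.

Treewidth 2.
One such decomposition:
Bags: B1 = {b, e, f}  B2 = {e, f, g}  B3 = {a, e, g}  B4 = {a, g, j}  B5 = {a, h, j}  B6 = {h, i, j}  B7 = {c, h, i}  B8 = {c, d, i}
Tree: B1–B2, B2–B3, B3–B4, B4–B5, B5–B6, B6–B7, B7–B8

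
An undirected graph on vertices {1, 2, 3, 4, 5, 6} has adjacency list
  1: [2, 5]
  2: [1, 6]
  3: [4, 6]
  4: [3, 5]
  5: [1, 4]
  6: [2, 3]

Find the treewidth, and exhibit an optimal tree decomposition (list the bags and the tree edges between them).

Treewidth 2.
One such decomposition:
Bags: B1 = {1, 2, 5}  B2 = {2, 5, 6}  B3 = {3, 5, 6}  B4 = {3, 4, 5}
Tree: B1–B2, B2–B3, B3–B4

The largest bag has 3 vertices, giving width 2; this decomposition certifies tw(G) ≤ 2. Since 5–1–2–6–3–4–5 is a cycle in G, G is not acyclic. Forests are exactly the graphs of treewidth ≤ 1, so tw(G) ≥ 2. Combining the bounds, tw(G) = 2.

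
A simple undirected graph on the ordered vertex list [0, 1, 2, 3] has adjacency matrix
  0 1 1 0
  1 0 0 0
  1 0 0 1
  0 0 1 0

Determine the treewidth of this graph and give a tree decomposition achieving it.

Treewidth 1.
One such decomposition:
Bags: B1 = {0, 1}  B2 = {0, 2}  B3 = {2, 3}
Tree: B1–B2, B2–B3

Each bag holds 2 vertices, so the decomposition has width 1, which upper-bounds the treewidth. Since G has at least one edge (e.g. 1–0), it is not an edgeless graph, so tw(G) ≥ 1. Therefore the treewidth is 1.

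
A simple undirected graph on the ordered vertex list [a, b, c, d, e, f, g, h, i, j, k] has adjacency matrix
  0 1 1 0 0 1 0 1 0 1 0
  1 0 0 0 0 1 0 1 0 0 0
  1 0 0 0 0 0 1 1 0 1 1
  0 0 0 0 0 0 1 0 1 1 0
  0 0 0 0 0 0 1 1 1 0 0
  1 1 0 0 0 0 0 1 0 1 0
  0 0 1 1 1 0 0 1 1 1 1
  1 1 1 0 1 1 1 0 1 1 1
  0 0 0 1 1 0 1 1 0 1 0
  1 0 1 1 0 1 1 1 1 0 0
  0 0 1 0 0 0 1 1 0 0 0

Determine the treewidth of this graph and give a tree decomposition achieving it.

Treewidth 3.
One optimal decomposition is:
Bags: B1 = {e, g, h, i}  B2 = {g, h, i, j}  B3 = {c, g, h, j}  B4 = {c, g, h, k}  B5 = {a, c, h, j}  B6 = {d, g, i, j}  B7 = {a, f, h, j}  B8 = {a, b, f, h}
Tree: B1–B2, B2–B3, B3–B4, B3–B5, B2–B6, B5–B7, B7–B8

Every bag has size at most 4, so the width is 4 − 1 = 3 and tw(G) ≤ 3. For the lower bound, the 4 vertices {d, g, i, j} are pairwise adjacent, and any tree decomposition puts a clique entirely inside one bag — forcing width ≥ 3. Combining the bounds, tw(G) = 3.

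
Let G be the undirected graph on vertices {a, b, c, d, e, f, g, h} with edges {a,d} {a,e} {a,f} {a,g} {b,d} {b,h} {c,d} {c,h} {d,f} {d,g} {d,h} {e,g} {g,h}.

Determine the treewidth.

2

A width-2 tree decomposition is:
Bags: B1 = {a, e, g}  B2 = {a, d, g}  B3 = {a, d, f}  B4 = {d, g, h}  B5 = {b, d, h}  B6 = {c, d, h}
Tree: B1–B2, B2–B3, B2–B4, B4–B5, B4–B6
The largest bag has 3 vertices, giving width 2; this decomposition certifies tw(G) ≤ 2. On the other hand G contains the 3-clique {a, d, g}. A clique must lie in a single bag of any decomposition, so no decomposition can have width below 2. Therefore the treewidth is 2.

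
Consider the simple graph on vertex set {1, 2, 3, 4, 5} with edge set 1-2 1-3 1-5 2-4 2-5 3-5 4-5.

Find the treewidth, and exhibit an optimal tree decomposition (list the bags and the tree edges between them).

The largest bag has 3 vertices, giving width 2; this decomposition certifies tw(G) ≤ 2. Conversely, {1, 2, 5} is a clique of size 3, and the vertices of any clique must share a bag in every tree decomposition; so some bag has ≥ 3 vertices and tw(G) ≥ 2. Combining the bounds, tw(G) = 2.

Treewidth 2.
One such decomposition:
Bags: B1 = {1, 2, 5}  B2 = {1, 3, 5}  B3 = {2, 4, 5}
Tree: B1–B2, B1–B3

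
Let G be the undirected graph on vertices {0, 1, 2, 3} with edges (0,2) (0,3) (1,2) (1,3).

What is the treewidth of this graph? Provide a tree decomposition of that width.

Treewidth 2.
One such decomposition:
Bags: B1 = {1, 2, 3}  B2 = {0, 2, 3}
Tree: B1–B2

Every bag has size at most 3, so the width is 3 − 1 = 2 and tw(G) ≤ 2. Since 2–1–3–0–2 is a cycle in G, G is not acyclic. Forests are exactly the graphs of treewidth ≤ 1, so tw(G) ≥ 2. Therefore the treewidth is 2.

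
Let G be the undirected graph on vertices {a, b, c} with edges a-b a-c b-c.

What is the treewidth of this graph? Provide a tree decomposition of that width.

With just one bag of size 3, the width is 3 − 1 = 2, so tw(G) ≤ 2. On the other hand G contains the 3-clique {a, b, c}. A clique must lie in a single bag of any decomposition, so no decomposition can have width below 2. Therefore the treewidth is 2.

Treewidth 2.
One optimal decomposition is:
Bags: B1 = {a, b, c}
Tree: (single bag)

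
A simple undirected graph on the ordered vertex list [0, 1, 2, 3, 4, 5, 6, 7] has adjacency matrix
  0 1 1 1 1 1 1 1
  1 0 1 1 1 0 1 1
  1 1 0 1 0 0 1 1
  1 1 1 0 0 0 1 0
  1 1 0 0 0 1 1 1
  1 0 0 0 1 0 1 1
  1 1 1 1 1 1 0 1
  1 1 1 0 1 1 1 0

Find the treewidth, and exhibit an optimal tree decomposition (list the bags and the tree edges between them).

Treewidth 4.
Bags: B1 = {0, 1, 2, 3, 6}  B2 = {0, 1, 2, 6, 7}  B3 = {0, 1, 4, 6, 7}  B4 = {0, 4, 5, 6, 7}
Tree: B1–B2, B2–B3, B3–B4

Each bag holds 5 vertices, so the decomposition has width 4, which upper-bounds the treewidth. Conversely, {0, 1, 2, 3, 6} is a clique of size 5, and the vertices of any clique must share a bag in every tree decomposition; so some bag has ≥ 5 vertices and tw(G) ≥ 4. Combining the bounds, tw(G) = 4.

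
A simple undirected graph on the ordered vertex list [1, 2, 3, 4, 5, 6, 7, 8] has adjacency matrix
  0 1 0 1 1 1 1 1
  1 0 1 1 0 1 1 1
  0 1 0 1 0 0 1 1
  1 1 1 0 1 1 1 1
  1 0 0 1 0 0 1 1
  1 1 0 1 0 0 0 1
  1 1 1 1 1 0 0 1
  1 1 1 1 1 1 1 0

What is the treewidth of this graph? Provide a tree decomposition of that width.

The largest bag has 5 vertices, giving width 4; this decomposition certifies tw(G) ≤ 4. On the other hand G contains the 5-clique {1, 2, 4, 6, 8}. A clique must lie in a single bag of any decomposition, so no decomposition can have width below 4. Combining the bounds, tw(G) = 4.

Treewidth 4.
Bags: B1 = {1, 2, 4, 6, 8}  B2 = {1, 2, 4, 7, 8}  B3 = {1, 4, 5, 7, 8}  B4 = {2, 3, 4, 7, 8}
Tree: B1–B2, B2–B3, B2–B4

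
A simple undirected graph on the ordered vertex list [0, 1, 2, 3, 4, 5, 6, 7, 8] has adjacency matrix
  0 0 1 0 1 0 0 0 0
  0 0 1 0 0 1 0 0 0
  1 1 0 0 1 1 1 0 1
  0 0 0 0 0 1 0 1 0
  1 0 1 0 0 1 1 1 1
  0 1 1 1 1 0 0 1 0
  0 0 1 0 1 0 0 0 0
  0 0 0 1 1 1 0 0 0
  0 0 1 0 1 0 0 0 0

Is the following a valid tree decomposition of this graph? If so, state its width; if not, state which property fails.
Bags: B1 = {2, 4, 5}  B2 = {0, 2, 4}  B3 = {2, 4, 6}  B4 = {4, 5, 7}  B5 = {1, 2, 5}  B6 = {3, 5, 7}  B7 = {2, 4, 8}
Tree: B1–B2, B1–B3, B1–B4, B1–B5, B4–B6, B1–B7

Vertex coverage: the bags together contain {0, 1, 2, 3, 4, 5, 6, 7, 8}, the full vertex set. Edge coverage: each edge of G has both endpoints in at least one bag. Running intersection: for every vertex, the bags containing it form a connected subtree. All three properties hold, so this is a valid tree decomposition of width max|bag| − 1 = 2, and hence tw(G) ≤ 2.

Yes; width 2.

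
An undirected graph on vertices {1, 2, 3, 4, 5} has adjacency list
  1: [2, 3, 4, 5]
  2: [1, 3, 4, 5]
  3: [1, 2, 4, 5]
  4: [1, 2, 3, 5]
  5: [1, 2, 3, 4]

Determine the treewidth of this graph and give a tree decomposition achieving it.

Treewidth 4.
Bags: B1 = {1, 2, 3, 4, 5}
Tree: (single bag)

With just one bag of size 5, the width is 5 − 1 = 4, so tw(G) ≤ 4. Conversely, {1, 2, 3, 4, 5} is a clique of size 5, and the vertices of any clique must share a bag in every tree decomposition; so some bag has ≥ 5 vertices and tw(G) ≥ 4. Therefore the treewidth is 4.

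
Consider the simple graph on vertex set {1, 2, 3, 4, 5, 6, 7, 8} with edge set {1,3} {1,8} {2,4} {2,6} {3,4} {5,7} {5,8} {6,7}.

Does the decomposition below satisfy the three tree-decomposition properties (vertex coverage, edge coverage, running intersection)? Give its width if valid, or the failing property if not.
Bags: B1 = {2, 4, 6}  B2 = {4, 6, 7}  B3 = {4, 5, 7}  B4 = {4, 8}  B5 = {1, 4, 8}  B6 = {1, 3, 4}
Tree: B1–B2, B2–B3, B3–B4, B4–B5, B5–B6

No — edge (5,8) lies in no bag.

A tree decomposition must satisfy three properties: every vertex lies in some bag; for every edge, both endpoints lie together in some bag; and for every vertex, the bags containing it form a connected subtree. Here edge (5,8) lies in no bag, so the decomposition is invalid.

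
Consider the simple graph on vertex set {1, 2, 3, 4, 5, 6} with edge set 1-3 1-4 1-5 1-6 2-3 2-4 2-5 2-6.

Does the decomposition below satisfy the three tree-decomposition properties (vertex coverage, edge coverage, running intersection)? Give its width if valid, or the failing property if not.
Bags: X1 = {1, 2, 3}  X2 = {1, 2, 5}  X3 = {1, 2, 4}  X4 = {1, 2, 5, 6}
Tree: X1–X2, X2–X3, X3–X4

No — bags containing vertex 5 are not connected in the tree.

A tree decomposition must satisfy three properties: every vertex lies in some bag; for every edge, both endpoints lie together in some bag; and for every vertex, the bags containing it form a connected subtree. Here bags containing vertex 5 are not connected in the tree, so the decomposition is invalid.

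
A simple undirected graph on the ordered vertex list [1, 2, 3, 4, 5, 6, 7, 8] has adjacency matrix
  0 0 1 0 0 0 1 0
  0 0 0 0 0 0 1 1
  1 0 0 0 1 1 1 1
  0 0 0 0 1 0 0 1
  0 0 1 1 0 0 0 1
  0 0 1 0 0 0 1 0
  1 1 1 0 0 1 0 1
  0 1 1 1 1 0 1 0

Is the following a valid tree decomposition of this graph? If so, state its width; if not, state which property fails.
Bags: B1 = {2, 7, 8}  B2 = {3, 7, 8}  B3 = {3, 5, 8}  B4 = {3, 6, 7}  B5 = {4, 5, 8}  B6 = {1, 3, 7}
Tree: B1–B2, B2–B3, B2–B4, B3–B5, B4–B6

Yes; width 2.

Checking the three conditions: (i) the bags cover all of {1, 2, 3, 4, 5, 6, 7, 8}; (ii) for each edge, some bag contains both endpoints; (iii) the bags containing any fixed vertex form a subtree. All hold, so the decomposition is valid with width 3 − 1 = 2.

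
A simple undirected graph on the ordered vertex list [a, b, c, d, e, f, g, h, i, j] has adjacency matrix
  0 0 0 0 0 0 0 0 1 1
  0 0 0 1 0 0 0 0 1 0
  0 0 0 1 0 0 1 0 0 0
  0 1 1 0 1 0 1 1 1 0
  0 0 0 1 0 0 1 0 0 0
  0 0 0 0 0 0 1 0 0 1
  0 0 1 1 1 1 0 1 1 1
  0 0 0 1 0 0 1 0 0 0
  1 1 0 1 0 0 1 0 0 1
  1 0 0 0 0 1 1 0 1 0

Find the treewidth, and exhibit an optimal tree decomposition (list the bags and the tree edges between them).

Treewidth 2.
Bags: B1 = {c, d, g}  B2 = {d, e, g}  B3 = {d, g, i}  B4 = {g, i, j}  B5 = {d, g, h}  B6 = {b, d, i}  B7 = {f, g, j}  B8 = {a, i, j}
Tree: B1–B2, B2–B3, B3–B4, B2–B5, B3–B6, B4–B7, B4–B8

Each bag holds 3 vertices, so the decomposition has width 2, which upper-bounds the treewidth. For the lower bound, the 3 vertices {d, e, g} are pairwise adjacent, and any tree decomposition puts a clique entirely inside one bag — forcing width ≥ 2. Combining the bounds, tw(G) = 2.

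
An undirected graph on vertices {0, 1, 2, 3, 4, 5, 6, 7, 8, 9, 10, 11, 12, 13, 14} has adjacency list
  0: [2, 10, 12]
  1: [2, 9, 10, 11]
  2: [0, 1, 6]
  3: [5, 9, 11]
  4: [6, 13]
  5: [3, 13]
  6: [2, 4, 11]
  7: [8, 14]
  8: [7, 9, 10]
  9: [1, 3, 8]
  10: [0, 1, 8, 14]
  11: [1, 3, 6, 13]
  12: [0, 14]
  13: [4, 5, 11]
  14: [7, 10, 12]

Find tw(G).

A width-3 tree decomposition is:
Bags: B1 = {0, 7, 12, 14}  B2 = {0, 7, 10, 14}  B3 = {0, 7, 8, 10}  B4 = {0, 2, 8, 10}  B5 = {1, 2, 8, 10}  B6 = {1, 2, 8, 9}  B7 = {1, 2, 6, 9}  B8 = {1, 6, 9, 11}  B9 = {3, 6, 9, 11}  B10 = {3, 4, 6, 11}  B11 = {3, 4, 11, 13}  B12 = {3, 4, 5, 13}
Tree: B1–B2, B2–B3, B3–B4, B4–B5, B5–B6, B6–B7, B7–B8, B8–B9, B9–B10, B10–B11, B11–B12
Every bag has size at most 4, so the width is 4 − 1 = 3 and tw(G) ≤ 3. For the lower bound: the 4 vertex sets {7,12,14}, {0}, {10}, {1,2,8,9} are disjoint, each induces a connected subgraph, and every pair is joined by at least one edge of G. Contracting each set to a single vertex therefore yields K_{4} as a minor, and since treewidth is minor-monotone, tw(G) ≥ tw(K_{4}) = 3. The upper and lower bounds meet at 3, so that is the treewidth.

3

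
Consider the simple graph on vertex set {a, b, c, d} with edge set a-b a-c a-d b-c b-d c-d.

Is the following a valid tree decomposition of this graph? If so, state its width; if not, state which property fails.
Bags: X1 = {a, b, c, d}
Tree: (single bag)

Every vertex of G appears in some bag (union = {a, b, c, d}); every edge is covered by a bag; and for each vertex v the set of bags containing v is connected in the bag tree. The decomposition is therefore valid. The largest bag has 4 vertices, so the width is 3.

Yes; width 3.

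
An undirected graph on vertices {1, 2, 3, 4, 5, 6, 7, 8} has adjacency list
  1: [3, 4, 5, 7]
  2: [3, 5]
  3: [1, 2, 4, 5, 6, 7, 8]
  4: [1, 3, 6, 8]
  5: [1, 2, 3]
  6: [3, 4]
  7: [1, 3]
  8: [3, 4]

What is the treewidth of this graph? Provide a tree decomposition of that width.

Treewidth 2.
Bags: B1 = {1, 3, 7}  B2 = {1, 3, 4}  B3 = {3, 4, 6}  B4 = {3, 4, 8}  B5 = {1, 3, 5}  B6 = {2, 3, 5}
Tree: B1–B2, B2–B3, B2–B4, B2–B5, B5–B6

Every bag has size at most 3, so the width is 3 − 1 = 2 and tw(G) ≤ 2. Conversely, {3, 4, 8} is a clique of size 3, and the vertices of any clique must share a bag in every tree decomposition; so some bag has ≥ 3 vertices and tw(G) ≥ 2. Hence tw(G) = 2 exactly.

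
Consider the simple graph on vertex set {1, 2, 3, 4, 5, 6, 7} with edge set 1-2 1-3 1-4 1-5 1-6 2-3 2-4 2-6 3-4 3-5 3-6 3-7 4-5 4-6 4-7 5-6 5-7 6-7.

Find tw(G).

A width-4 tree decomposition is:
Bags: B1 = {3, 4, 5, 6, 7}  B2 = {1, 3, 4, 5, 6}  B3 = {1, 2, 3, 4, 6}
Tree: B1–B2, B2–B3
Every bag has size at most 5, so the width is 5 − 1 = 4 and tw(G) ≤ 4. For the lower bound, the 5 vertices {1, 2, 3, 4, 6} are pairwise adjacent, and any tree decomposition puts a clique entirely inside one bag — forcing width ≥ 4. Therefore the treewidth is 4.

4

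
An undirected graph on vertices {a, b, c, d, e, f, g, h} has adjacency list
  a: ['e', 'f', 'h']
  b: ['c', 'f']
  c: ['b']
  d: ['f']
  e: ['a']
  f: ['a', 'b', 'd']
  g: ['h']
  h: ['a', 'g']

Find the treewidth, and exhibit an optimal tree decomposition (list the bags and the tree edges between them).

The largest bag has 2 vertices, giving width 1; this decomposition certifies tw(G) ≤ 1. Any graph with an edge has treewidth ≥ 1, and G has the edge a–h. The upper and lower bounds meet at 1, so that is the treewidth.

Treewidth 1.
One such decomposition:
Bags: B1 = {a, h}  B2 = {a, f}  B3 = {g, h}  B4 = {a, e}  B5 = {b, f}  B6 = {d, f}  B7 = {b, c}
Tree: B1–B2, B1–B3, B2–B4, B2–B5, B2–B6, B5–B7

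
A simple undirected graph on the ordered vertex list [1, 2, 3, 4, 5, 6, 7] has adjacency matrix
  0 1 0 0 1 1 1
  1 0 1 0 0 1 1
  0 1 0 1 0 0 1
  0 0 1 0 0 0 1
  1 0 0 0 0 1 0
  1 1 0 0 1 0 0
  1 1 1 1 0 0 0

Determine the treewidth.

A width-2 tree decomposition is:
Bags: B1 = {1, 2, 6}  B2 = {1, 2, 7}  B3 = {2, 3, 7}  B4 = {1, 5, 6}  B5 = {3, 4, 7}
Tree: B1–B2, B2–B3, B1–B4, B3–B5
Every bag has size at most 3, so the width is 3 − 1 = 2 and tw(G) ≤ 2. Conversely, {1, 2, 6} is a clique of size 3, and the vertices of any clique must share a bag in every tree decomposition; so some bag has ≥ 3 vertices and tw(G) ≥ 2. Hence tw(G) = 2 exactly.

2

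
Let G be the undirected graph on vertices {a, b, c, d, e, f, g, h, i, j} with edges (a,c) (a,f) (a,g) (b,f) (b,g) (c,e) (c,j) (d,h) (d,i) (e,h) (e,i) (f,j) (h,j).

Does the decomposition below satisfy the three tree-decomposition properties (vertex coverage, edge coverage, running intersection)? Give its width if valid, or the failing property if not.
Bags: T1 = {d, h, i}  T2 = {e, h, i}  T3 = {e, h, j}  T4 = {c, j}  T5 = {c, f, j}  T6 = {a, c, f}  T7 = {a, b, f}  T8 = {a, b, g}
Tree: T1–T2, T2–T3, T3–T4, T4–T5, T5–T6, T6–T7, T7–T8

No — edge (e,c) lies in no bag.

A tree decomposition must satisfy three properties: every vertex lies in some bag; for every edge, both endpoints lie together in some bag; and for every vertex, the bags containing it form a connected subtree. Here edge (e,c) lies in no bag, so the decomposition is invalid.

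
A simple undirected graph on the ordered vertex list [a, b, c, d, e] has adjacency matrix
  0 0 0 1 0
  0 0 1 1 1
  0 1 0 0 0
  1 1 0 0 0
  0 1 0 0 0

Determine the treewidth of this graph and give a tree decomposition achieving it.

The largest bag has 2 vertices, giving width 1; this decomposition certifies tw(G) ≤ 1. Any graph with an edge has treewidth ≥ 1, and G has the edge b–c. Therefore the treewidth is 1.

Treewidth 1.
One such decomposition:
Bags: B1 = {b, c}  B2 = {b, d}  B3 = {a, d}  B4 = {b, e}
Tree: B1–B2, B2–B3, B2–B4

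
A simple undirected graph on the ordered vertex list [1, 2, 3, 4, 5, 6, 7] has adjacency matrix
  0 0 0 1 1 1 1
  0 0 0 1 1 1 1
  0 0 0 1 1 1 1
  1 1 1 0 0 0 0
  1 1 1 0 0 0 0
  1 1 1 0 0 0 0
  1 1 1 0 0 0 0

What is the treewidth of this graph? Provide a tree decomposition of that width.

The largest bag has 4 vertices, giving width 3; this decomposition certifies tw(G) ≤ 3. For the lower bound: the 4 vertex sets {2,4}, {1,5}, {3}, {6} are disjoint, each induces a connected subgraph, and every pair is joined by at least one edge of G. Contracting each set to a single vertex therefore yields K_{4} as a minor, and since treewidth is minor-monotone, tw(G) ≥ tw(K_{4}) = 3. Combining the bounds, tw(G) = 3.

Treewidth 3.
One optimal decomposition is:
Bags: B1 = {1, 2, 3, 4}  B2 = {1, 2, 3, 5}  B3 = {1, 2, 3, 6}  B4 = {1, 2, 3, 7}
Tree: B1–B2, B2–B3, B3–B4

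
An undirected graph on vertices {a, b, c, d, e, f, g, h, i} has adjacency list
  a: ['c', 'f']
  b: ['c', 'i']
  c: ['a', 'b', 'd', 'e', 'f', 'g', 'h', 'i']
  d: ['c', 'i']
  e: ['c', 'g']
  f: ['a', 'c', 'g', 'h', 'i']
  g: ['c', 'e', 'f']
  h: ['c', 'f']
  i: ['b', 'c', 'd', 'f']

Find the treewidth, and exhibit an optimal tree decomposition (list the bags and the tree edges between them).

Treewidth 2.
Bags: B1 = {c, e, g}  B2 = {c, f, g}  B3 = {c, f, i}  B4 = {a, c, f}  B5 = {c, d, i}  B6 = {c, f, h}  B7 = {b, c, i}
Tree: B1–B2, B2–B3, B2–B4, B3–B5, B4–B6, B5–B7

Every bag has size at most 3, so the width is 3 − 1 = 2 and tw(G) ≤ 2. On the other hand G contains the 3-clique {c, d, i}. A clique must lie in a single bag of any decomposition, so no decomposition can have width below 2. Therefore the treewidth is 2.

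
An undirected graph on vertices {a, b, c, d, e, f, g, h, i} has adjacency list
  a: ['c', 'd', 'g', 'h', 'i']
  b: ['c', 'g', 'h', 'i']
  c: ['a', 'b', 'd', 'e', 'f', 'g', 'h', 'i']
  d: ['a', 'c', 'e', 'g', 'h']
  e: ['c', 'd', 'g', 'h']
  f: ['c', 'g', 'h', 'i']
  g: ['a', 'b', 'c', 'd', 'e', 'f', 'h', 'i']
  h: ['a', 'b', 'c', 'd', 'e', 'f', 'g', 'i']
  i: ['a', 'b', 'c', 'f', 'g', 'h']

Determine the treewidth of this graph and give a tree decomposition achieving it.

Every bag has size at most 5, so the width is 5 − 1 = 4 and tw(G) ≤ 4. On the other hand G contains the 5-clique {c, d, e, g, h}. A clique must lie in a single bag of any decomposition, so no decomposition can have width below 4. Hence tw(G) = 4 exactly.

Treewidth 4.
Bags: B1 = {c, f, g, h, i}  B2 = {a, c, g, h, i}  B3 = {a, c, d, g, h}  B4 = {b, c, g, h, i}  B5 = {c, d, e, g, h}
Tree: B1–B2, B2–B3, B1–B4, B3–B5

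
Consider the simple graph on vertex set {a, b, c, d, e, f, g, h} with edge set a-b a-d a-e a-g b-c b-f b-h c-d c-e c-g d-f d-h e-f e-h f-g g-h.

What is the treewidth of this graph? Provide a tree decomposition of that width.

Each bag holds 5 vertices, so the decomposition has width 4, which upper-bounds the treewidth. For the lower bound: the 5 vertex sets {e,h}, {b,c}, {a,g}, {d}, {f} are disjoint, each induces a connected subgraph, and every pair is joined by at least one edge of G. Contracting each set to a single vertex therefore yields K_{5} as a minor, and since treewidth is minor-monotone, tw(G) ≥ tw(K_{5}) = 4. The upper and lower bounds meet at 4, so that is the treewidth.

Treewidth 4.
Bags: B1 = {b, d, e, g, h}  B2 = {b, c, d, e, g}  B3 = {a, b, d, e, g}  B4 = {b, d, e, f, g}
Tree: B1–B2, B2–B3, B3–B4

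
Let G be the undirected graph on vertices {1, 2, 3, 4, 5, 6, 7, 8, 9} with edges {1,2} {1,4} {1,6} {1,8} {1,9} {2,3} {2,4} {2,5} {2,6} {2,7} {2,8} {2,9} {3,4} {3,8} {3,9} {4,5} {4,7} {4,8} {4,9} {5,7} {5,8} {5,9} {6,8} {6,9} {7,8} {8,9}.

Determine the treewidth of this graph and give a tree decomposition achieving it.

The largest bag has 5 vertices, giving width 4; this decomposition certifies tw(G) ≤ 4. For the lower bound, the 5 vertices {1, 2, 4, 8, 9} are pairwise adjacent, and any tree decomposition puts a clique entirely inside one bag — forcing width ≥ 4. The upper and lower bounds meet at 4, so that is the treewidth.

Treewidth 4.
One optimal decomposition is:
Bags: B1 = {2, 3, 4, 8, 9}  B2 = {1, 2, 4, 8, 9}  B3 = {1, 2, 6, 8, 9}  B4 = {2, 4, 5, 8, 9}  B5 = {2, 4, 5, 7, 8}
Tree: B1–B2, B2–B3, B1–B4, B4–B5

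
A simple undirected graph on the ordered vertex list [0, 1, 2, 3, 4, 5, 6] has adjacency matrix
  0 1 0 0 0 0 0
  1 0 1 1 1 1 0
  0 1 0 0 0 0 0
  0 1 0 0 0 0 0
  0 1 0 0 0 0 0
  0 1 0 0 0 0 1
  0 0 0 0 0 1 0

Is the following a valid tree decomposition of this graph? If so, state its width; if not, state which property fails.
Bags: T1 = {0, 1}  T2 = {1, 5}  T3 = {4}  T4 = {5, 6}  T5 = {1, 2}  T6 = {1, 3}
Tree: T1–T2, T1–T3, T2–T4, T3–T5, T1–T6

A tree decomposition must satisfy three properties: every vertex lies in some bag; for every edge, both endpoints lie together in some bag; and for every vertex, the bags containing it form a connected subtree. Here edge (1,4) lies in no bag, so the decomposition is invalid.

No — edge (1,4) lies in no bag.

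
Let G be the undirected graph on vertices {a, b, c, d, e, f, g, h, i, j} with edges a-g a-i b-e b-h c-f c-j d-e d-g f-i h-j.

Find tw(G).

A width-2 tree decomposition is:
Bags: B1 = {a, f, i}  B2 = {a, f, g}  B3 = {d, f, g}  B4 = {d, e, f}  B5 = {b, e, f}  B6 = {b, f, h}  B7 = {f, h, j}  B8 = {c, f, j}
Tree: B1–B2, B2–B3, B3–B4, B4–B5, B5–B6, B6–B7, B7–B8
The largest bag has 3 vertices, giving width 2; this decomposition certifies tw(G) ≤ 2. Since f–i–a–g–d–e–b–h–j–c–f is a cycle in G, G is not acyclic. Forests are exactly the graphs of treewidth ≤ 1, so tw(G) ≥ 2. Hence tw(G) = 2 exactly.

2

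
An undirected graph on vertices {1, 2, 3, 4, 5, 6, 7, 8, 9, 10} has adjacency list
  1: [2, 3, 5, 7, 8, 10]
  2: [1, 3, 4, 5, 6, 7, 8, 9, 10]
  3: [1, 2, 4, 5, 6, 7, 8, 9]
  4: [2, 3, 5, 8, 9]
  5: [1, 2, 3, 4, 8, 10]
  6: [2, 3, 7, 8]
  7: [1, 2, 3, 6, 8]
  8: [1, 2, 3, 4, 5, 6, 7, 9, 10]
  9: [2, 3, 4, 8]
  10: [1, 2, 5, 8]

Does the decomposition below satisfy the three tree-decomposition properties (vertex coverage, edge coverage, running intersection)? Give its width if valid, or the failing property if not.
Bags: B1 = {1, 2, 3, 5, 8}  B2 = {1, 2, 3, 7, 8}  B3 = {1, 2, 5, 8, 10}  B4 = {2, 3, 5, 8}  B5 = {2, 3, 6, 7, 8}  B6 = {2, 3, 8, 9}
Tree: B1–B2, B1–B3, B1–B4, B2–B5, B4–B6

No — vertex 4 appears in no bag.

A tree decomposition must satisfy three properties: every vertex lies in some bag; for every edge, both endpoints lie together in some bag; and for every vertex, the bags containing it form a connected subtree. Here vertex 4 appears in no bag, so the decomposition is invalid.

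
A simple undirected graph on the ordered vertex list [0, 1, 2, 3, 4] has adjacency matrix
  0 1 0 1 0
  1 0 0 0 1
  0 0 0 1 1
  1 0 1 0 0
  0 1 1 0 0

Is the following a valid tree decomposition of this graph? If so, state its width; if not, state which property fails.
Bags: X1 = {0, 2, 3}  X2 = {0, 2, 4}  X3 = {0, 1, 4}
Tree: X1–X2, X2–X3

Every vertex of G appears in some bag (union = {0, 1, 2, 3, 4}); every edge is covered by a bag; and for each vertex v the set of bags containing v is connected in the bag tree. The decomposition is therefore valid. The largest bag has 3 vertices, so the width is 2.

Yes; width 2.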